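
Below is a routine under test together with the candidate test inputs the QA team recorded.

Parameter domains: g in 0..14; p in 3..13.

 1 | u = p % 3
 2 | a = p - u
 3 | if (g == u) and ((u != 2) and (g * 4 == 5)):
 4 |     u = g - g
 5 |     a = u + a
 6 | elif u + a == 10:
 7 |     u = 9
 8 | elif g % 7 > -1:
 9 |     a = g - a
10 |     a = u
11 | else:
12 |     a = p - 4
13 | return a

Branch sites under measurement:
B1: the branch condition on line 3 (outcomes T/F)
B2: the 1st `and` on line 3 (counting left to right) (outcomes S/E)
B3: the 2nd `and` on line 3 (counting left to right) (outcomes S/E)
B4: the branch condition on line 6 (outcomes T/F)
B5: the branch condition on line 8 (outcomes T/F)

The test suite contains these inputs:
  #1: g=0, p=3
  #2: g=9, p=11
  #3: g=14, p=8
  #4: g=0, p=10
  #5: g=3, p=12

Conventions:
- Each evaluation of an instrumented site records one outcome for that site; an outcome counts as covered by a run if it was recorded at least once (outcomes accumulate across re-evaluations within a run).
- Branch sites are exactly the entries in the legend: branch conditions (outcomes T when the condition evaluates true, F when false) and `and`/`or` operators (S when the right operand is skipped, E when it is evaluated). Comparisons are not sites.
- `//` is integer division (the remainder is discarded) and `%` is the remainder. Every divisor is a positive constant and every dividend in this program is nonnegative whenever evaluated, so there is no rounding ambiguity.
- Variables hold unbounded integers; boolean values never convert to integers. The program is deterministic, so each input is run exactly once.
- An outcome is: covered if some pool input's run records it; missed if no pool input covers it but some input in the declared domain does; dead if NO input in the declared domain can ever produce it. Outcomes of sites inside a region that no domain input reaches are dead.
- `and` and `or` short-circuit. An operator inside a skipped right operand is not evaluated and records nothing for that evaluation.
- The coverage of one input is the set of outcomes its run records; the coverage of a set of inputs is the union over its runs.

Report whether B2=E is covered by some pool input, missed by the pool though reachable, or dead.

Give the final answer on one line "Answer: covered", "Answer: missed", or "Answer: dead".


B2=E is recorded by pool input(s) 1 -> covered
Answer: covered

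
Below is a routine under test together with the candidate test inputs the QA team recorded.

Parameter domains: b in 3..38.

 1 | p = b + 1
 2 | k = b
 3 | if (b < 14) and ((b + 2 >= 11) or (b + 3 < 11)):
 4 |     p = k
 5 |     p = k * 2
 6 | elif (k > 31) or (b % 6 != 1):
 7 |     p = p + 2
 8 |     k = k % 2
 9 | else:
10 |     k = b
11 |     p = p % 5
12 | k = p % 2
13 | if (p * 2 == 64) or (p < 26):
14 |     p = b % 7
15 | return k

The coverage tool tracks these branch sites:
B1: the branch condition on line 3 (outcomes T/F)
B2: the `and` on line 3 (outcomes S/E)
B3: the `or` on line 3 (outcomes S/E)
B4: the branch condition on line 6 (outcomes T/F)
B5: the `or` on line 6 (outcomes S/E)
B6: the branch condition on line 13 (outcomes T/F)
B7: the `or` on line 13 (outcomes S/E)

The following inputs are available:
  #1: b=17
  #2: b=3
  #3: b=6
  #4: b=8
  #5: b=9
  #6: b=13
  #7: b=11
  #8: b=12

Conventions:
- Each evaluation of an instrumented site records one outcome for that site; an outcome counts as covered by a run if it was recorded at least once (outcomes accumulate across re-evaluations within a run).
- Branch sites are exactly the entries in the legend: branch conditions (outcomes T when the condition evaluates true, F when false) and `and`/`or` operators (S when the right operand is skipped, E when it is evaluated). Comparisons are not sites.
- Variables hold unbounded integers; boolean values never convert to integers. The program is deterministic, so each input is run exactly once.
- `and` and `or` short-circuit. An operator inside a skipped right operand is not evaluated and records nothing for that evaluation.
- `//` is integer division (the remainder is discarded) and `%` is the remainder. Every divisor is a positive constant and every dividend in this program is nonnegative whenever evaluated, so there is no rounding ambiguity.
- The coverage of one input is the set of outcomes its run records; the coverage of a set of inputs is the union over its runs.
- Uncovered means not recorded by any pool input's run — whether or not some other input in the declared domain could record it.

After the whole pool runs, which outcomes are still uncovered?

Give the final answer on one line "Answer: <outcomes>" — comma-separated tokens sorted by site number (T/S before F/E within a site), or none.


input #1, b=17: events B2->S, B1->F, B5->E, B4->T, B7->E, B6->T; outcomes B1=F, B2=S, B4=T, B5=E, B6=T, B7=E
input #2, b=3: events B2->E, B3->E, B1->T, B7->E, B6->T; outcomes B1=T, B2=E, B3=E, B6=T, B7=E
input #3, b=6: events B2->E, B3->E, B1->T, B7->E, B6->T; outcomes B1=T, B2=E, B3=E, B6=T, B7=E
input #4, b=8: events B2->E, B3->E, B1->F, B5->E, B4->T, B7->E, B6->T; outcomes B1=F, B2=E, B3=E, B4=T, B5=E, B6=T, B7=E
input #5, b=9: events B2->E, B3->S, B1->T, B7->E, B6->T; outcomes B1=T, B2=E, B3=S, B6=T, B7=E
input #6, b=13: events B2->E, B3->S, B1->T, B7->E, B6->F; outcomes B1=T, B2=E, B3=S, B6=F, B7=E
input #7, b=11: events B2->E, B3->S, B1->T, B7->E, B6->T; outcomes B1=T, B2=E, B3=S, B6=T, B7=E
input #8, b=12: events B2->E, B3->S, B1->T, B7->E, B6->T; outcomes B1=T, B2=E, B3=S, B6=T, B7=E
union over the pool: B1=T, B1=F, B2=S, B2=E, B3=S, B3=E, B4=T, B5=E, B6=T, B6=F, B7=E
uncovered (3 of 14): B4=F, B5=S, B7=S
Answer: B4=F, B5=S, B7=S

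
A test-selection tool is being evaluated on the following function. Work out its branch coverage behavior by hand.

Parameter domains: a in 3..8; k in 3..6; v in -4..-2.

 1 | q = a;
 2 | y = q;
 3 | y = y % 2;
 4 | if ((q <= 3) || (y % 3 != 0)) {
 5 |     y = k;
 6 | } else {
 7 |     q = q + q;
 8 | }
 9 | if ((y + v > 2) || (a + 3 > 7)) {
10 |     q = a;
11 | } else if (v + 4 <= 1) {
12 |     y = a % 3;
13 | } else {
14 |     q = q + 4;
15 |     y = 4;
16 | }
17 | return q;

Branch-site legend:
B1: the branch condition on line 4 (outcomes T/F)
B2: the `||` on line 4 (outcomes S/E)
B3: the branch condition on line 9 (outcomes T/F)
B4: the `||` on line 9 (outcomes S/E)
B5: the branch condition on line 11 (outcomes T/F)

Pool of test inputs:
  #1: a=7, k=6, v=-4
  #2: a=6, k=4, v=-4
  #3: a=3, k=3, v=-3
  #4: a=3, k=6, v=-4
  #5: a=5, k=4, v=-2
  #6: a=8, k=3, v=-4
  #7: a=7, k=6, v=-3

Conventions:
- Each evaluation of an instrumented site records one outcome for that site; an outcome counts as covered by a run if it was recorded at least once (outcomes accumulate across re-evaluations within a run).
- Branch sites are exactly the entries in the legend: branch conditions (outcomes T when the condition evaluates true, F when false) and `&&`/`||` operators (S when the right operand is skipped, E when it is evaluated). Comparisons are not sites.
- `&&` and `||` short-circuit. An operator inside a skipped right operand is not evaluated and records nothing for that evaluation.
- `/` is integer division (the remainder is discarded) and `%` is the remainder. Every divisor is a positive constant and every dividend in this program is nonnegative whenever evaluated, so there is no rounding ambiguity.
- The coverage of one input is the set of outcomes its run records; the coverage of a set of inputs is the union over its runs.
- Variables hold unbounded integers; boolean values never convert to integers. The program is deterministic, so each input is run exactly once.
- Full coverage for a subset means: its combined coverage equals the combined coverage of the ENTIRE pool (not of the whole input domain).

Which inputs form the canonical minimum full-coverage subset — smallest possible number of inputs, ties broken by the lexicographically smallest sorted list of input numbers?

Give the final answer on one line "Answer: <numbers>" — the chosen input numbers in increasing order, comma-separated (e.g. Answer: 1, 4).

input #1, a=7, k=6, v=-4: events B2->E, B1->T, B4->E, B3->T; outcomes B1=T, B2=E, B3=T, B4=E
input #2, a=6, k=4, v=-4: events B2->E, B1->F, B4->E, B3->T; outcomes B1=F, B2=E, B3=T, B4=E
input #3, a=3, k=3, v=-3: events B2->S, B1->T, B4->E, B3->F, B5->T; outcomes B1=T, B2=S, B3=F, B4=E, B5=T
input #4, a=3, k=6, v=-4: events B2->S, B1->T, B4->E, B3->F, B5->T; outcomes B1=T, B2=S, B3=F, B4=E, B5=T
input #5, a=5, k=4, v=-2: events B2->E, B1->T, B4->E, B3->T; outcomes B1=T, B2=E, B3=T, B4=E
input #6, a=8, k=3, v=-4: events B2->E, B1->F, B4->E, B3->T; outcomes B1=F, B2=E, B3=T, B4=E
input #7, a=7, k=6, v=-3: events B2->E, B1->T, B4->S, B3->T; outcomes B1=T, B2=E, B3=T, B4=S
pool-wide coverage (9 outcomes): B1=T, B1=F, B2=S, B2=E, B3=T, B3=F, B4=S, B4=E, B5=T
no size-1 subset reaches all 9 outcomes (best union: 5/9)
no size-2 subset reaches all 9 outcomes (best union: 8/9)
size 3: inputs {2, 3, 7} cover all 9 outcomes, and no lexicographically smaller subset of this size does

Answer: 2, 3, 7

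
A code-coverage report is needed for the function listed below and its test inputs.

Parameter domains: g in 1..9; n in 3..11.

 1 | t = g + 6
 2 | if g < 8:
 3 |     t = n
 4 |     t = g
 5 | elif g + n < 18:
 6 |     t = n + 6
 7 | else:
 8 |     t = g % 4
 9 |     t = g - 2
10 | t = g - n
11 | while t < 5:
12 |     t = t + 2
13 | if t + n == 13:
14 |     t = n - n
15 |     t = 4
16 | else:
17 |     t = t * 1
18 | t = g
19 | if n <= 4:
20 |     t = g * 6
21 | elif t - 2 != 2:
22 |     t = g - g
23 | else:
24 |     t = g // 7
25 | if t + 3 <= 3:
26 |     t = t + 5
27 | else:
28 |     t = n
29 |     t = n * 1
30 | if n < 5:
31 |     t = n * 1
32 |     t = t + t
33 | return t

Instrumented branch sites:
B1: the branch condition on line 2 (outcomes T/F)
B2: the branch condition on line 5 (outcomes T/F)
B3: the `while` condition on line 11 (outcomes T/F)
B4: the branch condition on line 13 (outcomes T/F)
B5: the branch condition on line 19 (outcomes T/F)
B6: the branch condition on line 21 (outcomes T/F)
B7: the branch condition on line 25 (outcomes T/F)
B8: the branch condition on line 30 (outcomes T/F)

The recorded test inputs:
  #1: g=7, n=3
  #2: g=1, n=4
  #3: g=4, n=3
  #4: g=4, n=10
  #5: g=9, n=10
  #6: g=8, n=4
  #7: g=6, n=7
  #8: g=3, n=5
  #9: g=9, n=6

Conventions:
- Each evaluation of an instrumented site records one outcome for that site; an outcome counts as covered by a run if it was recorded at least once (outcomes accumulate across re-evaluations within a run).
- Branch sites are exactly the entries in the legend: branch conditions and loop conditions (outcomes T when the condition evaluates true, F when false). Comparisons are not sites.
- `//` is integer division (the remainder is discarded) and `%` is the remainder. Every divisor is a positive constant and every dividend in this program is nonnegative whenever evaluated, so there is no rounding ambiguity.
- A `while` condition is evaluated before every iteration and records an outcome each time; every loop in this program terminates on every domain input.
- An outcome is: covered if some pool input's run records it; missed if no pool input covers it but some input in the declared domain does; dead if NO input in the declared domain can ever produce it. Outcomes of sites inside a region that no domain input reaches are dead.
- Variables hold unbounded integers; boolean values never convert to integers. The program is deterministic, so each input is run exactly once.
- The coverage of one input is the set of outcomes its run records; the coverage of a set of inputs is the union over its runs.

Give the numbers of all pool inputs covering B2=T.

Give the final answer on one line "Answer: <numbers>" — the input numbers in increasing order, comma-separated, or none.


input #1 (g=7, n=3): does not record B2=T
input #2 (g=1, n=4): does not record B2=T
input #3 (g=4, n=3): does not record B2=T
input #4 (g=4, n=10): does not record B2=T
input #5 (g=9, n=10): does not record B2=T
input #6 (g=8, n=4): records B2=T
input #7 (g=6, n=7): does not record B2=T
input #8 (g=3, n=5): does not record B2=T
input #9 (g=9, n=6): records B2=T
Answer: 6, 9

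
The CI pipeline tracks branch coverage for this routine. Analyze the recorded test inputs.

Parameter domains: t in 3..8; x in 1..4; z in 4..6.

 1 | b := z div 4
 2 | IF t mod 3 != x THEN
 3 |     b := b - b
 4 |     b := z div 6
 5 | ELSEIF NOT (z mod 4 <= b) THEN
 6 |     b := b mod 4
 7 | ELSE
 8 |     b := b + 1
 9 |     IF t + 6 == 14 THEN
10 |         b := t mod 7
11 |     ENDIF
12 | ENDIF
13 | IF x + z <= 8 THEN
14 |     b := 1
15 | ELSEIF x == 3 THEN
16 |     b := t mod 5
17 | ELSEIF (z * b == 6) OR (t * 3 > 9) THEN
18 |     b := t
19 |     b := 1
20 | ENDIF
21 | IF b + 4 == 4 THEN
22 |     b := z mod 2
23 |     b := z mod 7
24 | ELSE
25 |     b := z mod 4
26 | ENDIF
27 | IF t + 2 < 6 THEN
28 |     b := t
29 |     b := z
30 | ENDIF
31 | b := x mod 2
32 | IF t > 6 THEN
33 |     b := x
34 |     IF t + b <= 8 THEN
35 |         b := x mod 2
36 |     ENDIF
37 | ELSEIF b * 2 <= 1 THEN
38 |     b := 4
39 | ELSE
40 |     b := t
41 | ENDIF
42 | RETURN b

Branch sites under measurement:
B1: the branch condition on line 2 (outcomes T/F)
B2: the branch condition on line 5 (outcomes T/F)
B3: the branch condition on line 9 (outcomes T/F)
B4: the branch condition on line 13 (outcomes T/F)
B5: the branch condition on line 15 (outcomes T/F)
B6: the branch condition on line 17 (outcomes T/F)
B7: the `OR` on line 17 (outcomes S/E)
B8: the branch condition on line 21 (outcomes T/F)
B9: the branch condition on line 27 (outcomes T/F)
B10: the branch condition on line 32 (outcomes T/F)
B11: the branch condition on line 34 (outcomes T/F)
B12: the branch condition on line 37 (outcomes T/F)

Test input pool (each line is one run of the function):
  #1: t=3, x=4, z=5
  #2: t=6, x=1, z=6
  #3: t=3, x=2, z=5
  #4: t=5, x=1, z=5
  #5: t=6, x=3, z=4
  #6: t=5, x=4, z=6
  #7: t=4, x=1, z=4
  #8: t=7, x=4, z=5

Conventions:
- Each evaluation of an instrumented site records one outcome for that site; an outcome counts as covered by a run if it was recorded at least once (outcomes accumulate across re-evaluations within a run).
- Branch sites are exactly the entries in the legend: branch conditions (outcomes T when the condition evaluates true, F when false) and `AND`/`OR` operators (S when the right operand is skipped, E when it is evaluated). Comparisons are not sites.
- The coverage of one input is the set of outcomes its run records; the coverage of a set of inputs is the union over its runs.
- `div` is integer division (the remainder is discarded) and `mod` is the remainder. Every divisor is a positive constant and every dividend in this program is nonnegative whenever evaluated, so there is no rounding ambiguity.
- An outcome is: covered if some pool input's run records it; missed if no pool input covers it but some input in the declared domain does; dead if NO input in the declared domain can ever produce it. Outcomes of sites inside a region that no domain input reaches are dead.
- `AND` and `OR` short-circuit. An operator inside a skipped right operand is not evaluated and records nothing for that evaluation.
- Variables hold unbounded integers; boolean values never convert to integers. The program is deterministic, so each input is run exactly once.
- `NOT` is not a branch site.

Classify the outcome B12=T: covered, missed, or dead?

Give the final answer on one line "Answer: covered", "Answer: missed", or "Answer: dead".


B12=T is recorded by pool input(s) 1, 3, 6 -> covered
Answer: covered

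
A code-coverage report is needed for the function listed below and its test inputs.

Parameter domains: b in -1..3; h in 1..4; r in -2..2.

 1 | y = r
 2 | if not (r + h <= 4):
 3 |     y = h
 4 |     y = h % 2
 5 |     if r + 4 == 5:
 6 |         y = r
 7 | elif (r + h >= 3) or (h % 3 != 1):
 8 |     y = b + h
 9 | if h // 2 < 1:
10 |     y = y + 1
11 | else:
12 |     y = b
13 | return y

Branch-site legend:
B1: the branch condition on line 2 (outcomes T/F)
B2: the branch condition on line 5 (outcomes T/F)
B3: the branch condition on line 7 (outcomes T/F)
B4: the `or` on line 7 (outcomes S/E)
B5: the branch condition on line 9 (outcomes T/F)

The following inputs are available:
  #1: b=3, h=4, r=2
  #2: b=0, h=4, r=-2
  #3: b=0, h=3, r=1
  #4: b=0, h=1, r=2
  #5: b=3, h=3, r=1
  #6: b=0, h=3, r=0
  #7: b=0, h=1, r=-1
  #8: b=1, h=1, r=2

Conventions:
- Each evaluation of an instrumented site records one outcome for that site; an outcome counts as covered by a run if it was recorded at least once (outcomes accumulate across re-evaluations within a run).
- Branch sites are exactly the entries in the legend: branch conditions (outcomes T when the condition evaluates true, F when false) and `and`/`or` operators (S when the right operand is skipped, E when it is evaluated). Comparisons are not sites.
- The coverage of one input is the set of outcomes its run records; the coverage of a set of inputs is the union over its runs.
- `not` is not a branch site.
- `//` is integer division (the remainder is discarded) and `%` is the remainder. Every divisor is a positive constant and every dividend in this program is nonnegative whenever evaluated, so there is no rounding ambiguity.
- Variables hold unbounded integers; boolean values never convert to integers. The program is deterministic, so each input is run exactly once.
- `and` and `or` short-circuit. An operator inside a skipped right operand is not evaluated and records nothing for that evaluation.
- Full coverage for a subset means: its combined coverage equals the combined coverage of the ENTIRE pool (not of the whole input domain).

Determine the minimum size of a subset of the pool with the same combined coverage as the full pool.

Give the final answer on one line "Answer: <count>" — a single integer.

#1 (b=3, h=4, r=2) -> B1->T, B2->F, B5->F; covered: B1=T, B2=F, B5=F
#2 (b=0, h=4, r=-2) -> B1->F, B4->E, B3->F, B5->F; covered: B1=F, B3=F, B4=E, B5=F
#3 (b=0, h=3, r=1) -> B1->F, B4->S, B3->T, B5->F; covered: B1=F, B3=T, B4=S, B5=F
#4 (b=0, h=1, r=2) -> B1->F, B4->S, B3->T, B5->T; covered: B1=F, B3=T, B4=S, B5=T
#5 (b=3, h=3, r=1) -> B1->F, B4->S, B3->T, B5->F; covered: B1=F, B3=T, B4=S, B5=F
#6 (b=0, h=3, r=0) -> B1->F, B4->S, B3->T, B5->F; covered: B1=F, B3=T, B4=S, B5=F
#7 (b=0, h=1, r=-1) -> B1->F, B4->E, B3->F, B5->T; covered: B1=F, B3=F, B4=E, B5=T
#8 (b=1, h=1, r=2) -> B1->F, B4->S, B3->T, B5->T; covered: B1=F, B3=T, B4=S, B5=T
the full pool covers 9 outcomes: B1=T, B1=F, B2=F, B3=T, B3=F, B4=S, B4=E, B5=T, B5=F
no size-1 subset reaches all 9 outcomes (best union: 4/9)
no size-2 subset reaches all 9 outcomes (best union: 7/9)
inputs {1, 2, 4} (size 3) cover everything; no size-3 subset with a lexicographically smaller index list covers all 9

Answer: 3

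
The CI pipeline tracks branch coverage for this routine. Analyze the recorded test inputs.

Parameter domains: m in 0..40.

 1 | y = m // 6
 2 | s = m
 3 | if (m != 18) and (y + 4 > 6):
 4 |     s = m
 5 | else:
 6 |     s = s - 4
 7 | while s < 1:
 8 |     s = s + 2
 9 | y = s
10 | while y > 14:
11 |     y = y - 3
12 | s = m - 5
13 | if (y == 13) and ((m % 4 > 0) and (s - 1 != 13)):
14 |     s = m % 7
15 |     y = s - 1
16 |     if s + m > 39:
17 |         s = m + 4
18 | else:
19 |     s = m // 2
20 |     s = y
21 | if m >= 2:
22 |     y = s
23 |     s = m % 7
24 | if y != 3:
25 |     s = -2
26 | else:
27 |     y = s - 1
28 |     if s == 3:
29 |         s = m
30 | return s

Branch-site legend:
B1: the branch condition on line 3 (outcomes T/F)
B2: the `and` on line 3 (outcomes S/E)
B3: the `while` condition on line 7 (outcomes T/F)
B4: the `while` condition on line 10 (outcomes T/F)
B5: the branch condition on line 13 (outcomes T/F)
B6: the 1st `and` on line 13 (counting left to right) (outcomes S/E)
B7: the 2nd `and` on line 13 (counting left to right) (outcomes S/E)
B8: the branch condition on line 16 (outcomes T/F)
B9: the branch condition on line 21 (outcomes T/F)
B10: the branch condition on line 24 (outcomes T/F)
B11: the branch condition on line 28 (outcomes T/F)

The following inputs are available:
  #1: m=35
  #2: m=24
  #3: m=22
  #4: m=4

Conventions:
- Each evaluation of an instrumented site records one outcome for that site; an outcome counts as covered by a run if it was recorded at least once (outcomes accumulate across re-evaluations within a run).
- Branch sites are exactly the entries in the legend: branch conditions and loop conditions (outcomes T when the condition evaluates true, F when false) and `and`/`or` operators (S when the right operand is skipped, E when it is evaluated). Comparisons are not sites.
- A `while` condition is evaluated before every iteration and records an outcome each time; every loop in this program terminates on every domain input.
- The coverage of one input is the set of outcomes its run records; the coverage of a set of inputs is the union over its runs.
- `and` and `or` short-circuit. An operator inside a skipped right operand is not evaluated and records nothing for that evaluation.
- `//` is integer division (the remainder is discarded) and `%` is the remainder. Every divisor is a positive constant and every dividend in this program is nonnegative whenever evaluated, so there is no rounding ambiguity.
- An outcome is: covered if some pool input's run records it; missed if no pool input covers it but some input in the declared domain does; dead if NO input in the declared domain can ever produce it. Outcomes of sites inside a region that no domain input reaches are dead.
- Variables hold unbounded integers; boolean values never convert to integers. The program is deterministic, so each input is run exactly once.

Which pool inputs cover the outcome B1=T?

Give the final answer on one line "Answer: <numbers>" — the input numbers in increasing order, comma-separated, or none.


input #1 (m=35): covers B1=T
input #2 (m=24): covers B1=T
input #3 (m=22): covers B1=T
input #4 (m=4): misses B1=T
Answer: 1, 2, 3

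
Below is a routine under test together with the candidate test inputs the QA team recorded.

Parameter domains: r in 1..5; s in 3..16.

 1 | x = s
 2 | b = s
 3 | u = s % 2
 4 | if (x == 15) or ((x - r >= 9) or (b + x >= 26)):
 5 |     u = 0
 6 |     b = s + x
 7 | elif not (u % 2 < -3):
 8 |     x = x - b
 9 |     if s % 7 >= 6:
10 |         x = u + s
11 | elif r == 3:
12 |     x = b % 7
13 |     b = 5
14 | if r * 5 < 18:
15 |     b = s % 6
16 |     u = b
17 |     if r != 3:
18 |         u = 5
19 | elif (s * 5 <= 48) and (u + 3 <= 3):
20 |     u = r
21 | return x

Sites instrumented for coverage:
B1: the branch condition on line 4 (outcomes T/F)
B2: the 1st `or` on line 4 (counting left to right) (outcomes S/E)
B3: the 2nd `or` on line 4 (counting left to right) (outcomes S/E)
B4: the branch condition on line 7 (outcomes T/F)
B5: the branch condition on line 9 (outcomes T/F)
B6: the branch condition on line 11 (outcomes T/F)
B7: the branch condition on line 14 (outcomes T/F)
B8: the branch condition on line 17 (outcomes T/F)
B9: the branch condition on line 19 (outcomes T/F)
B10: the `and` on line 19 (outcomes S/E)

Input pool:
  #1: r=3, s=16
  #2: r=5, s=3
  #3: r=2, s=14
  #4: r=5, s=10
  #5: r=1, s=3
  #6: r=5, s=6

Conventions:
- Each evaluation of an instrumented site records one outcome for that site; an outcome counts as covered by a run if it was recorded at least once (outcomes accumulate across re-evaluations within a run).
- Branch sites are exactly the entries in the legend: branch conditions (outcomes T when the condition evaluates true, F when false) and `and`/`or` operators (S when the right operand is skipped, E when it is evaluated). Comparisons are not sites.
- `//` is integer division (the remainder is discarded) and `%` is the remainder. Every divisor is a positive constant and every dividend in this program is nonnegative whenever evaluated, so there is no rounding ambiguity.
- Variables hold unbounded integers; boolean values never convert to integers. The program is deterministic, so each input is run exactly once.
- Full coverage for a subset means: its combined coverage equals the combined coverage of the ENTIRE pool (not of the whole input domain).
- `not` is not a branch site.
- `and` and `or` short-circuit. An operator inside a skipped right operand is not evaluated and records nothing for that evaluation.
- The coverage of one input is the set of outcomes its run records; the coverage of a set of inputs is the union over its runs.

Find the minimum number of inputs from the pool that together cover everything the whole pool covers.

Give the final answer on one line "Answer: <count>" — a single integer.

test 1 (r=3, s=16) fires B2->E, B3->S, B1->T, B7->T, B8->F; hits B1=T, B2=E, B3=S, B7=T, B8=F
test 2 (r=5, s=3) fires B2->E, B3->E, B1->F, B4->T, B5->F, B7->F, B10->E, B9->F; hits B1=F, B2=E, B3=E, B4=T, B5=F, B7=F, B9=F, B10=E
test 3 (r=2, s=14) fires B2->E, B3->S, B1->T, B7->T, B8->T; hits B1=T, B2=E, B3=S, B7=T, B8=T
test 4 (r=5, s=10) fires B2->E, B3->E, B1->F, B4->T, B5->F, B7->F, B10->S, B9->F; hits B1=F, B2=E, B3=E, B4=T, B5=F, B7=F, B9=F, B10=S
test 5 (r=1, s=3) fires B2->E, B3->E, B1->F, B4->T, B5->F, B7->T, B8->T; hits B1=F, B2=E, B3=E, B4=T, B5=F, B7=T, B8=T
test 6 (r=5, s=6) fires B2->E, B3->E, B1->F, B4->T, B5->T, B7->F, B10->E, B9->T; hits B1=F, B2=E, B3=E, B4=T, B5=T, B7=F, B9=T, B10=E
the full pool covers 16 outcomes: B1=T, B1=F, B2=E, B3=S, B3=E, B4=T, B5=T, B5=F, B7=T, B7=F, B8=T, B8=F, B9=T, B9=F, B10=S, B10=E
checked all size-1 subsets: none covers 16 outcomes (max 8/16)
checked all size-2 subsets: none covers 16 outcomes (max 12/16)
checked all size-3 subsets: none covers 16 outcomes (max 15/16)
the canonical winner is {1, 3, 4, 6}: size 4, full 16-outcome coverage, earliest index list among size-4 covers

Answer: 4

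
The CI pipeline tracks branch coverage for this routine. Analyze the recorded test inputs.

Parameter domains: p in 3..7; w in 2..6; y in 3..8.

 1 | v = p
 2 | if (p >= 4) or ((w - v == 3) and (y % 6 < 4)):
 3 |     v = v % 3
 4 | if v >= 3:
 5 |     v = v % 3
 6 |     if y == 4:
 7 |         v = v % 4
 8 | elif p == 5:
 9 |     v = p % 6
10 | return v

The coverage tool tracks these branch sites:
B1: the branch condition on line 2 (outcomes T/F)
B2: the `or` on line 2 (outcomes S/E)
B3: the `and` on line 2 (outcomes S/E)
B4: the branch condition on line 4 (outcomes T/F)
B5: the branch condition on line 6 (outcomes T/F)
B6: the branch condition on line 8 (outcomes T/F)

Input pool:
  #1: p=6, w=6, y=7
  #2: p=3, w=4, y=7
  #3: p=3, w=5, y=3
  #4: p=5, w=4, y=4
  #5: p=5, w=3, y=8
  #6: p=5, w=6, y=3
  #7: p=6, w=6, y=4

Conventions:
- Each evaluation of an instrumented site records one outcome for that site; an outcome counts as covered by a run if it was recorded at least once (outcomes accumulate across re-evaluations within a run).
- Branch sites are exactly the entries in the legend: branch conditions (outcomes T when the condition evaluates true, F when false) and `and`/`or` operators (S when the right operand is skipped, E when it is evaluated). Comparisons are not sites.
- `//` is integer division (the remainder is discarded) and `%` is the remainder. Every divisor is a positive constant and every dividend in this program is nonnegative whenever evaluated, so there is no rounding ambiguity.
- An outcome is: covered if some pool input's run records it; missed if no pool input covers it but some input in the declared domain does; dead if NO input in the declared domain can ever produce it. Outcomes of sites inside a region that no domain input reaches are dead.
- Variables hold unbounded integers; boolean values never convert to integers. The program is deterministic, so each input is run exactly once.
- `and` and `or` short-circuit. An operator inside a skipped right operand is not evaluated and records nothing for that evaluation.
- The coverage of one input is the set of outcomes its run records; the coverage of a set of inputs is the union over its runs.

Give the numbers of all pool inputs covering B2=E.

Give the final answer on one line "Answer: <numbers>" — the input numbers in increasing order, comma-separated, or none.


input #1 (p=6, w=6, y=7): never hits B2=E
input #2 (p=3, w=4, y=7): hits B2=E
input #3 (p=3, w=5, y=3): hits B2=E
input #4 (p=5, w=4, y=4): never hits B2=E
input #5 (p=5, w=3, y=8): never hits B2=E
input #6 (p=5, w=6, y=3): never hits B2=E
input #7 (p=6, w=6, y=4): never hits B2=E
Answer: 2, 3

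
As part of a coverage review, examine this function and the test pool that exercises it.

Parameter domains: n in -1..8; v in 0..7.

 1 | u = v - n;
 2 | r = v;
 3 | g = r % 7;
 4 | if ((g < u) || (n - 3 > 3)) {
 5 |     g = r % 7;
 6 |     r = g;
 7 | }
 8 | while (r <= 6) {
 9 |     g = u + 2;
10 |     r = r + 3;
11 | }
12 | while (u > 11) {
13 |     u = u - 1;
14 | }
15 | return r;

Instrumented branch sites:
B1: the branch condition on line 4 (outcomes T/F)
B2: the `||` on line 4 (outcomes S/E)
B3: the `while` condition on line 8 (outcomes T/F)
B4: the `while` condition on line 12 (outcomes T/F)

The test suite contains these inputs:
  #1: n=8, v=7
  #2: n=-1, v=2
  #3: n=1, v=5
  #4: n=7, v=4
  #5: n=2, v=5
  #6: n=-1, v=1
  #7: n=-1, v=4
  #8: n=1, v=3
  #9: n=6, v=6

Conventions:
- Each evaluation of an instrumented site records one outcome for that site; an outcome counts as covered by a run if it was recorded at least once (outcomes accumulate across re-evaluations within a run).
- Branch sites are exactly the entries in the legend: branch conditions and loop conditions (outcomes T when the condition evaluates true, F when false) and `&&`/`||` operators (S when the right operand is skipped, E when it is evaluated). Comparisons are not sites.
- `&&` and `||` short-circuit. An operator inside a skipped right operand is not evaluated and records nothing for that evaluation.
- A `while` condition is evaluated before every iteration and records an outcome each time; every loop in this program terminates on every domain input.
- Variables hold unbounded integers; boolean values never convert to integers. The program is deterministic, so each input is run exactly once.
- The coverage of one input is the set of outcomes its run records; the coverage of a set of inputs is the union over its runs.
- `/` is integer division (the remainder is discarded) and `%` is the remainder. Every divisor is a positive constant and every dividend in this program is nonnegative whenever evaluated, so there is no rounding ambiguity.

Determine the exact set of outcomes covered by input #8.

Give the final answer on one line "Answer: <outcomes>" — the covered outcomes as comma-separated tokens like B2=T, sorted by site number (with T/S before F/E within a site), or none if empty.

Event log for input #8 (n=1, v=3):
  B2->E, B1->F, B3->T, B3->T, B3->F, B4->F
distinct outcomes covered: B1=F, B2=E, B3=T, B3=F, B4=F

Answer: B1=F, B2=E, B3=T, B3=F, B4=F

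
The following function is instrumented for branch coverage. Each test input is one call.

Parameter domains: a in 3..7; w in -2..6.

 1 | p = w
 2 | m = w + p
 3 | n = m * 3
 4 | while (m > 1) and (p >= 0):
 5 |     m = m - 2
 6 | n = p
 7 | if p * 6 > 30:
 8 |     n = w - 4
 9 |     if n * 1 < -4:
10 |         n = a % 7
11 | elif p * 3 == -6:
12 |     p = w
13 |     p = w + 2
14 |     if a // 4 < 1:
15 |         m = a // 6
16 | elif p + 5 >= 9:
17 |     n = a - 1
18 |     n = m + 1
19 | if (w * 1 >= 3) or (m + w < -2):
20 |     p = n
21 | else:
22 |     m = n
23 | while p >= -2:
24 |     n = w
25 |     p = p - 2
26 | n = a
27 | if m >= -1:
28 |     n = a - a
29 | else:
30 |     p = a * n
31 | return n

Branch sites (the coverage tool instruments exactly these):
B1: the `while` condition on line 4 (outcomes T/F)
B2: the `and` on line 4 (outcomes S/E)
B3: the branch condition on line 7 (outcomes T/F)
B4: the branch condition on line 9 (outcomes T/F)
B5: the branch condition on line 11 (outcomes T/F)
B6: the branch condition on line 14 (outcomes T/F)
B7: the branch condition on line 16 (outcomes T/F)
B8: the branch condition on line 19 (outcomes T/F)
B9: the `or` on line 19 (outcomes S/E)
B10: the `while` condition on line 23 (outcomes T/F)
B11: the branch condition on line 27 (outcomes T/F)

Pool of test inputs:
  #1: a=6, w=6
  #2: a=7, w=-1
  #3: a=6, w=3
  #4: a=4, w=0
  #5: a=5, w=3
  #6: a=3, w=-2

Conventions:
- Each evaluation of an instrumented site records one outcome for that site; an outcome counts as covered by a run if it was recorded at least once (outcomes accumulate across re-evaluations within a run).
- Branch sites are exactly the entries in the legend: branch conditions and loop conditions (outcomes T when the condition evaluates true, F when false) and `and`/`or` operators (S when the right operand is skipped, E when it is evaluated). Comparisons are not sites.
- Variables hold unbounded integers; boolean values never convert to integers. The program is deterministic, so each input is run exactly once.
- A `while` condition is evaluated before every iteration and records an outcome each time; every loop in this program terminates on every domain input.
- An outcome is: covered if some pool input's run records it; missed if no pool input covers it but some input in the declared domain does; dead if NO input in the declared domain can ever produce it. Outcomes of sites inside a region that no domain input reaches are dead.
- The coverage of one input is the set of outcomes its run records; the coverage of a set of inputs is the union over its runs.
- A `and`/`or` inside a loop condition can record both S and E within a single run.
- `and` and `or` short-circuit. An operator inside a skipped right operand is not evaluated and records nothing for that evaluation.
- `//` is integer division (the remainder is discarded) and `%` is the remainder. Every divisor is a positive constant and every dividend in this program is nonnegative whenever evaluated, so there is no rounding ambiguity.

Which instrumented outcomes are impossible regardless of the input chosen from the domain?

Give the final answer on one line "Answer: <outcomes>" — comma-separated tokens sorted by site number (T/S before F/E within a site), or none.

sweeping the full domain (45 inputs) for each outcome:
  B4=T: zero occurrences over every domain input -> dead
  reachable outcomes have witnesses, e.g. B1=T (e.g. a=3, w=1), B1=F (e.g. a=3, w=-2), B2=S (e.g. a=3, w=-2), B2=E (e.g. a=3, w=1)

Answer: B4=T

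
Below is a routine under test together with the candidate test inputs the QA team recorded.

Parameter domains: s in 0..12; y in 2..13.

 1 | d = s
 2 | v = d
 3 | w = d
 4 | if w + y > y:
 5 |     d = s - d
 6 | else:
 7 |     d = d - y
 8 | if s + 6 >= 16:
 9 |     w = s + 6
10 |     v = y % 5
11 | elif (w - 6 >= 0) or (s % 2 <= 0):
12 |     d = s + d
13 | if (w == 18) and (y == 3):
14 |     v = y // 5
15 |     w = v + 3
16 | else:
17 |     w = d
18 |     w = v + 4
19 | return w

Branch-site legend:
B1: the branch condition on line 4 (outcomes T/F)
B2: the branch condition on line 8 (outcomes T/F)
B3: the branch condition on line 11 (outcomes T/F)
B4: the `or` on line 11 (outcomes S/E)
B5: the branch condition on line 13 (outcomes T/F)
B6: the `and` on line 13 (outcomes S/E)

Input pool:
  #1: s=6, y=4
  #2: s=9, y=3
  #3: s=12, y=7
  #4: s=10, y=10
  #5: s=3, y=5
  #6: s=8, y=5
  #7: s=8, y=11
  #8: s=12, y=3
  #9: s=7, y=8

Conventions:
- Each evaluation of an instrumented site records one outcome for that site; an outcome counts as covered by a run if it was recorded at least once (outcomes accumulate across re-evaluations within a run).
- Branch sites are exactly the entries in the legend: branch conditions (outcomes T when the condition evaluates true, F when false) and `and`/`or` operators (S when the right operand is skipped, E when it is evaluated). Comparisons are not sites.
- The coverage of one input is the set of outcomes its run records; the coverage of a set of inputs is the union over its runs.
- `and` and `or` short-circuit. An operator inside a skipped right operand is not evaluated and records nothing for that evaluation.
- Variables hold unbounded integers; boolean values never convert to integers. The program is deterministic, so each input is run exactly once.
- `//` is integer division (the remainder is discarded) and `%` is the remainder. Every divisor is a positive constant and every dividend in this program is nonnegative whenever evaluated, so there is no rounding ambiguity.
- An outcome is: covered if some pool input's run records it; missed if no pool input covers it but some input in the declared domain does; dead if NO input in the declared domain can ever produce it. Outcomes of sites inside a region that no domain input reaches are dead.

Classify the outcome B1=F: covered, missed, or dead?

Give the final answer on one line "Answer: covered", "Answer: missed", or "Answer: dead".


no pool input records B1=F
but domain input (s=0, y=2) does record it -> reachable, so missed
Answer: missed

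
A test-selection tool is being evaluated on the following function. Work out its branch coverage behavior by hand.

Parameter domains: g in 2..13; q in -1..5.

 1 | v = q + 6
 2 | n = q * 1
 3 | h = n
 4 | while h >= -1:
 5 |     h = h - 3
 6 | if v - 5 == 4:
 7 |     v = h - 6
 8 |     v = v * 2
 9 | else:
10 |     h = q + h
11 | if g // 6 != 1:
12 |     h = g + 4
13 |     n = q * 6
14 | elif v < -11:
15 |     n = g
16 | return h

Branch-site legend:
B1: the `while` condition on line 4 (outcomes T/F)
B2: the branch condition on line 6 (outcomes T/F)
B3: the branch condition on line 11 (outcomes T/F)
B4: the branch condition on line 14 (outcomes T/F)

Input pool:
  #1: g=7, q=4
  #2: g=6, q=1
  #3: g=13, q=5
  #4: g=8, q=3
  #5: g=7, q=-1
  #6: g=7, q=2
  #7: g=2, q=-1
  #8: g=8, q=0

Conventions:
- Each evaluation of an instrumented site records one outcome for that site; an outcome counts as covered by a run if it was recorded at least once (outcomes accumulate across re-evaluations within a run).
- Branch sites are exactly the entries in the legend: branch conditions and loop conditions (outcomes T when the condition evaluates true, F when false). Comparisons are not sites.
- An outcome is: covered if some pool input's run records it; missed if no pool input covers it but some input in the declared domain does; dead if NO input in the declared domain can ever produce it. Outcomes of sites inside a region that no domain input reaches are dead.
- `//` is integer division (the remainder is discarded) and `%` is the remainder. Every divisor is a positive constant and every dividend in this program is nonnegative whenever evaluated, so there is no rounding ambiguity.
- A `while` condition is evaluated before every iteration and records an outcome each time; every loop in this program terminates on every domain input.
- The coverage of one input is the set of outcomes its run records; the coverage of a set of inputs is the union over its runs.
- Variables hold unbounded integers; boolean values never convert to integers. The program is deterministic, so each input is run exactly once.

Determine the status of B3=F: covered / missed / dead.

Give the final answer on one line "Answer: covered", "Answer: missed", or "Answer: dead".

B3=F is recorded by pool input(s) 1, 2, 4, 5, 6, 8 -> covered

Answer: covered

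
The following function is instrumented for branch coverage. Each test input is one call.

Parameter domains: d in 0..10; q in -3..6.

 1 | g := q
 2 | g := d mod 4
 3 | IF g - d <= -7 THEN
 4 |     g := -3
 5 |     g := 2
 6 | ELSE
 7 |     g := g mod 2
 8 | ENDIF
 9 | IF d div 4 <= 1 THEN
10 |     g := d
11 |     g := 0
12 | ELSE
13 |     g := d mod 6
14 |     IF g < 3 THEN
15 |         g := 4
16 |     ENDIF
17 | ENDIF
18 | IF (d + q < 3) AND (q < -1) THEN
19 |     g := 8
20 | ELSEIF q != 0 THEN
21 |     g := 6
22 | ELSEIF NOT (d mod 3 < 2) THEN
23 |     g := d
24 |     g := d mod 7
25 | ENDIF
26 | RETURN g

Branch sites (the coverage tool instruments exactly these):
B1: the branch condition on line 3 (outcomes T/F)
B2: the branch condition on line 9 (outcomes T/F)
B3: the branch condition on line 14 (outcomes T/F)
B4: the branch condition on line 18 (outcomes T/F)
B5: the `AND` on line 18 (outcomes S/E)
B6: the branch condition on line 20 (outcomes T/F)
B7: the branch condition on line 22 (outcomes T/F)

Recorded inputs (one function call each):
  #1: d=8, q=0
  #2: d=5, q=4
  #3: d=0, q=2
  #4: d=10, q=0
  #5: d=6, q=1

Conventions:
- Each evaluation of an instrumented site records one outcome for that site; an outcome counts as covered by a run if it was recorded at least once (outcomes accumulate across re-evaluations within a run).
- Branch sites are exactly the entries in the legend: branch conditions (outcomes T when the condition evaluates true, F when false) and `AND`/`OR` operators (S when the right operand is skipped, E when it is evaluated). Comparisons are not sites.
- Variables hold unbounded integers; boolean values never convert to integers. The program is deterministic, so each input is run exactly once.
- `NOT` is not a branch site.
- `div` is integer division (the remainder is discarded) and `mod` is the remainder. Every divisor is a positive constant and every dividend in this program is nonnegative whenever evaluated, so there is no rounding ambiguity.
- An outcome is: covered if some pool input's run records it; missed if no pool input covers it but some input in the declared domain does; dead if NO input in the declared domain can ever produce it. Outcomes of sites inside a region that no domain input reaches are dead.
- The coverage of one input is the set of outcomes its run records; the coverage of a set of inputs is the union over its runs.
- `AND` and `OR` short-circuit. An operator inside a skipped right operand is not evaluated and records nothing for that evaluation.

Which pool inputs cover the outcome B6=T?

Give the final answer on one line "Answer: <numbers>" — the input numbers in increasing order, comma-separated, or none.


input #1 (d=8, q=0): never hits B6=T
input #2 (d=5, q=4): hits B6=T
input #3 (d=0, q=2): hits B6=T
input #4 (d=10, q=0): never hits B6=T
input #5 (d=6, q=1): hits B6=T
Answer: 2, 3, 5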